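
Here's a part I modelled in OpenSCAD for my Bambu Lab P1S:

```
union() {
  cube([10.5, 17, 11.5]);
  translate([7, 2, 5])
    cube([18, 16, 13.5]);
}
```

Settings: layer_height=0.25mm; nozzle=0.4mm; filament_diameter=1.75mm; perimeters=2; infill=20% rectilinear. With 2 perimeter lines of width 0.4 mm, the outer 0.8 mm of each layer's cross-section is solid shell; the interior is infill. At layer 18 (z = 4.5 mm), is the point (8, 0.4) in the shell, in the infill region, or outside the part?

shell

At z = 4.5 mm: the cube (footprint 10.5×17) is included at this height; the cube at (7, 2) is absent (z outside [5, 18.5]); Merging all regions: only the 10.5×17 cube is present, so the union is just that shape — 1 connected region. Overall, the cross-section is a single solid region. The nearest boundary edge runs (0.00, 0.00)→(10.50, 0.00); distance from the point to it = 0.40 mm. The point is inside the cross-section, 0.40 mm from the nearest boundary — within the 0.8 mm shell band (2 × 0.4).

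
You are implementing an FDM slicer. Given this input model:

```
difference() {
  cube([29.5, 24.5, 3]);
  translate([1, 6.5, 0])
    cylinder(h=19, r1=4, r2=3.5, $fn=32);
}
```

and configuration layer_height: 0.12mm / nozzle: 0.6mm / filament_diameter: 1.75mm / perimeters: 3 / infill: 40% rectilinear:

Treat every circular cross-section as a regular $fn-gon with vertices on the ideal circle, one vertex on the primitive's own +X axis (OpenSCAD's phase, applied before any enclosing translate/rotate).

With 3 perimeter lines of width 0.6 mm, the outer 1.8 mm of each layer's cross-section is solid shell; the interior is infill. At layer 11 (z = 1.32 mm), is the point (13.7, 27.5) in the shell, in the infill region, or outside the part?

outside

At z = 1.32 mm: the cube (footprint 29.5×24.5) is included at this height; the cone at (1, 6.5) (r1=4→r2=3.5) has section circumradius 3.965 here — a regular 32-gon; Subtracting the remaining from the first: starting from the 29.5×24.5 cube, the cone at (1, 6.5) partially overlaps it — only the 32.36 mm² overlap (of its 49.08 mm²) is removed, clipping the outline — 1 connected region. Overall, the cross-section is a single solid region. The nearest boundary edge runs (0.00, 24.50)→(29.50, 24.50); distance from the point to it = 3.00 mm. The point is not inside any of the regions above, so it lies outside the cross-section (3.00 mm from the nearest boundary).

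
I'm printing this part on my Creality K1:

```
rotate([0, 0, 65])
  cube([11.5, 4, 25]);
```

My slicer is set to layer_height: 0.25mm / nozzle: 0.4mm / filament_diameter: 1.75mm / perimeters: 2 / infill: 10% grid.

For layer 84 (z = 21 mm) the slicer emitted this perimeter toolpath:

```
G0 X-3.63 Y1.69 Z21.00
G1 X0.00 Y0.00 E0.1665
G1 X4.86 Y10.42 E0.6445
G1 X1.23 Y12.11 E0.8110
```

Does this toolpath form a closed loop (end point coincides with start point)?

no

Start point (G0): (-3.63, 1.69). End point (last G1): the path does not return to the start — open.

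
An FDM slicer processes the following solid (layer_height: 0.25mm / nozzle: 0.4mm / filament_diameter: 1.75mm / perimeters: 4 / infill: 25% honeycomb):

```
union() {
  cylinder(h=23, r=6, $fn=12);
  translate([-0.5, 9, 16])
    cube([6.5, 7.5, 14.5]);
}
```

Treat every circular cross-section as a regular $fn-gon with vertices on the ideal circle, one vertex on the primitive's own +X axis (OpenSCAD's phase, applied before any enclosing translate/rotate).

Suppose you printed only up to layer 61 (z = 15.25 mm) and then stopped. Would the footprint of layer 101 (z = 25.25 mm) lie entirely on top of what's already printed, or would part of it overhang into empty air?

Compare the two slices. At z = 15.25: the r=6 cylinder gives a regular 12-gon of circumradius 6 (constant along its height) (area = (12/2)·6.000²·sin(360°/12) = 108.00 mm²); the cube at (-0.5, 9) does not reach this height (z outside [16, 30.5]); Combining (union): only the r=6 cylinder is present, so the union is just that shape — area = 108.00 mm². At z = 25.25: the cylinder is not intersected at this z (z outside [0, 23]); the cube at (-0.5, 9) (footprint 6.5×7.5) is included at this height (area 48.75 mm²); Merging all regions: only the 6.5×7.5 cube at (-0.5, 9) is present, so the union is just that shape — area = 48.75 mm². Checking containment: at z = 25.25 the cross-section extends beyond the z = 15.25 cross-section by about 48.75 mm².

part overhangs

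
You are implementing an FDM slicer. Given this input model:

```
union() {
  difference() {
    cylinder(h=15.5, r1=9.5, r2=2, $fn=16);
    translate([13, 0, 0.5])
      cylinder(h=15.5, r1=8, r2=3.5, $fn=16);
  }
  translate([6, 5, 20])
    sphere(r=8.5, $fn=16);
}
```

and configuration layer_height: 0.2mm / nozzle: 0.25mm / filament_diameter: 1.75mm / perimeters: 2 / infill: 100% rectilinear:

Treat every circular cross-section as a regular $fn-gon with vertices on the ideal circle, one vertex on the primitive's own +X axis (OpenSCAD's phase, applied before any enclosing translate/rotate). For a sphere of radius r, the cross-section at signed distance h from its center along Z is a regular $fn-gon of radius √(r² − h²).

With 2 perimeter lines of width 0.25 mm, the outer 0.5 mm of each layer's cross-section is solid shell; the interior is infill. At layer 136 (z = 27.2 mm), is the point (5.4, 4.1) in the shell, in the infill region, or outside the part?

infill

At z = 27.2 mm: the cone does not reach this height (z outside [0, 15.5]); the cone at (13, 0) is not intersected at this z (z outside [0.5, 16]); Taking the first minus the rest: the first operand is absent here, so nothing remains; the r=8.5 sphere at (6, 5) slices to a regular 16-gon of circumradius 4.518 (√(r²−h²) with h=7.2 from center); Combining (union): only the r=8.5 sphere at (6, 5) is present, so the union is just that shape — 1 connected region. Overall, the cross-section is a single solid region. The nearest boundary edge runs (2.81, 1.81)→(4.27, 0.83); distance from the point to it = 3.35 mm. The point is inside the cross-section and 3.35 mm from the nearest boundary — more than the 0.5 mm shell width (2 × 0.25), so it's in the infill interior.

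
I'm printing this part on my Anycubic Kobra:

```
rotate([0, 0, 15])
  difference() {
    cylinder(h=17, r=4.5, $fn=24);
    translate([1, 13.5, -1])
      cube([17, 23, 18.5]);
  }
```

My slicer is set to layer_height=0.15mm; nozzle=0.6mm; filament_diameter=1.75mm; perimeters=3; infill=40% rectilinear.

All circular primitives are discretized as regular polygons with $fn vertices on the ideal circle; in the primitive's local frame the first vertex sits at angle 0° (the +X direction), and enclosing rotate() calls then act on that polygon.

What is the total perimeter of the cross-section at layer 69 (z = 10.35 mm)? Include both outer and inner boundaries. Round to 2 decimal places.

28.19 mm

At z = 10.35 mm: the r=4.5 cylinder gives a regular 24-gon of circumradius 4.5 (constant along its height) (perimeter = 2·24·4.500·sin(180°/24) = 28.19 mm); the 17×23 cube at (1, 13.5) contributes its full rectangle (perimeter 80.00 mm); After the difference (first − rest): starting from the r=4.5 cylinder, the 17×23 cube at (1, 13.5) misses the remaining region (no effect) — boundary = 28.19 mm; (rotated 15° about Z; rotation is an isometry so areas/perimeters/island counts are preserved). Overall, the cross-section is a single solid region. Total boundary length (outer) = 28.19 mm.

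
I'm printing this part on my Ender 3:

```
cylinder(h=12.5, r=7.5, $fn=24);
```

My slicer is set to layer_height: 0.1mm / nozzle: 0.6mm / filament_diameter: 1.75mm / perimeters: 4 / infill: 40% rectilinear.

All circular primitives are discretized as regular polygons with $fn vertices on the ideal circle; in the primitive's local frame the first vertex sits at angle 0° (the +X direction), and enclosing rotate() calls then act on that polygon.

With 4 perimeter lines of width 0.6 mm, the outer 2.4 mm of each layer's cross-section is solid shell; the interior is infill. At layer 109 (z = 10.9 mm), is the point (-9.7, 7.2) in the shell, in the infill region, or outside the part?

At z = 10.9 mm: the r=7.5 cylinder gives a regular 24-gon of circumradius 7.5 (constant along its height). Overall, the cross-section is a single solid region. The nearest boundary edge runs (-5.30, 5.30)→(-6.50, 3.75); distance from the point to it = 4.64 mm. The point is not inside any of the regions above, so it lies outside the cross-section (4.64 mm from the nearest boundary).

outside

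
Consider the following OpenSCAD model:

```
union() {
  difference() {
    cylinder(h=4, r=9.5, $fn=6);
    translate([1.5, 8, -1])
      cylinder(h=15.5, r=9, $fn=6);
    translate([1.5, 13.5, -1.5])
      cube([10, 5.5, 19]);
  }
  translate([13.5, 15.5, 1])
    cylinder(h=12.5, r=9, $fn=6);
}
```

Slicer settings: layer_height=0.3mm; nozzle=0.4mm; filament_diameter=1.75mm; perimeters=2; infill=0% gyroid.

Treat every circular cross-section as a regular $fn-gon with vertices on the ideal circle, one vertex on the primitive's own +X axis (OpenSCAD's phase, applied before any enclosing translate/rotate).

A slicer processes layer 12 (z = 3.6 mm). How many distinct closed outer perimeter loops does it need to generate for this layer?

At z = 3.6 mm: the r=9.5 cylinder gives a regular 6-gon of circumradius 9.5 (constant along its height); the r=9 cylinder at (1.5, 8) gives a regular 6-gon of circumradius 9 (constant along its height); the cube at (1.5, 13.5) (footprint 10×5.5) is included at this height; Taking the first minus the rest: starting from the r=9.5 cylinder, the r=9 cylinder at (1.5, 8) partially overlaps it — only the 90.77 mm² overlap (of its 210.44 mm²) is removed, clipping the outline; the 10×5.5 cube at (1.5, 13.5) misses the remaining region (no effect) — 1 connected region; the r=9 cylinder at (13.5, 15.5) contributes a regular 6-gon of circumradius 9; Merging all regions: the 2 present regions are separate (no shared area or edge), so areas and boundary lengths simply add and each stays a separate island — 2 connected regions. The result has 2 disconnected regions.

2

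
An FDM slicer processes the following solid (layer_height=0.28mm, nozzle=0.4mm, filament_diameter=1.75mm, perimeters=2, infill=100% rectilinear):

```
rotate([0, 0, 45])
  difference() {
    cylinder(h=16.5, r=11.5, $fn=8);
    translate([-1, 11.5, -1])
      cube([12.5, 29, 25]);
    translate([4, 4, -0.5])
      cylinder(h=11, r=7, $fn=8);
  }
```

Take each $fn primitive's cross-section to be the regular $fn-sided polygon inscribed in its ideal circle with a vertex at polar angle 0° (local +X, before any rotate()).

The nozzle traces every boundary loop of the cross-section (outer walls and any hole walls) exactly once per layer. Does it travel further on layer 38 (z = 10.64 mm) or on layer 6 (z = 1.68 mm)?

Layer 38 (z = 10.64): the cylinder: section is a regular 8-gon, circumradius r=11.5 (perimeter = 2·8·11.500·sin(180°/8) = 70.41 mm); the cube at (-1, 11.5) (footprint 12.5×29) is included at this height (perimeter 83.00 mm); the cylinder at (4, 4) does not reach this height (z outside [-0.5, 10.5]); Taking the first minus the rest: starting from the r=11.5 cylinder, the 12.5×29 cube at (-1, 11.5) misses the remaining region (no effect) — boundary = 70.41 mm; (whole slice rotated 45° about Z — lengths, areas and connectivity unchanged). So its perimeter = 70.41 mm. Layer 6 (z = 1.68): the r=11.5 cylinder contributes a regular 8-gon of circumradius 11.5 (perimeter = 2·8·11.500·sin(180°/8) = 70.41 mm); the cube at (-1, 11.5) (footprint 12.5×29) is included at this height (perimeter 83.00 mm); the r=7 cylinder at (4, 4) gives a regular 8-gon of circumradius 7 (constant along its height) (perimeter = 2·8·7.000·sin(180°/8) = 42.86 mm); Subtracting the remaining from the first: starting from the r=11.5 cylinder, the 12.5×29 cube at (-1, 11.5) misses the remaining region (no effect); the r=7 cylinder at (4, 4) partially overlaps it — only the 126.47 mm² overlap (of its 138.59 mm²) is removed, clipping the outline — boundary = 87.57 mm; (rotated 45° about Z; rotation is an isometry so areas/perimeters/island counts are preserved). So its perimeter = 87.57 mm. Layer 6 is larger (87.57 vs 70.41 mm).

layer 6 (z = 1.68 mm)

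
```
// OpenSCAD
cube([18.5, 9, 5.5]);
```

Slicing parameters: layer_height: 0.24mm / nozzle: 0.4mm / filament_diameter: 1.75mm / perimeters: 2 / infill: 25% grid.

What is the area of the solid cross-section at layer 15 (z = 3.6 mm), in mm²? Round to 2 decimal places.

166.50 mm²

At z = 3.6 mm: the 18.5×9 cube contributes its full rectangle (area 166.50 mm²). Overall, the cross-section is a single solid region. Net area = 166.50 mm².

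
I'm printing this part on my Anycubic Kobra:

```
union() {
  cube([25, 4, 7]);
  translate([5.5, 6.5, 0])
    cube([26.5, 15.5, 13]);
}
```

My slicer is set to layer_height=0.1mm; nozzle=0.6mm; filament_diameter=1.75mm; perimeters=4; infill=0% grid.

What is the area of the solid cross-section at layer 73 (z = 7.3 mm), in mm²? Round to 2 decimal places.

410.75 mm²

At z = 7.3 mm: the cube is absent (z outside [0, 7]); the cube at (5.5, 6.5) (footprint 26.5×15.5) is included at this height (area 410.75 mm²); Taking the union: only the 26.5×15.5 cube at (5.5, 6.5) is present, so the union is just that shape — area = 410.75 mm². Overall, the cross-section is a single solid region. Net area = 410.75 mm².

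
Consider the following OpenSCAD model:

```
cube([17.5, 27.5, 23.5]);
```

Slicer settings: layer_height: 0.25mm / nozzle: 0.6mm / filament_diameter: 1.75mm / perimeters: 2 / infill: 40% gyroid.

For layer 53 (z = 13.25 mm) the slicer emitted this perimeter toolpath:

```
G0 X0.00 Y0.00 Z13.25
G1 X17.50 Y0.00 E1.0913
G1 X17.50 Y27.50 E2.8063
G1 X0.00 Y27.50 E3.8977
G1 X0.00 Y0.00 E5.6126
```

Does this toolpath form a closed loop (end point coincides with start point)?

Start point (G0): (0.00, 0.00). End point (last G1): the path returns to the start — closed.

yes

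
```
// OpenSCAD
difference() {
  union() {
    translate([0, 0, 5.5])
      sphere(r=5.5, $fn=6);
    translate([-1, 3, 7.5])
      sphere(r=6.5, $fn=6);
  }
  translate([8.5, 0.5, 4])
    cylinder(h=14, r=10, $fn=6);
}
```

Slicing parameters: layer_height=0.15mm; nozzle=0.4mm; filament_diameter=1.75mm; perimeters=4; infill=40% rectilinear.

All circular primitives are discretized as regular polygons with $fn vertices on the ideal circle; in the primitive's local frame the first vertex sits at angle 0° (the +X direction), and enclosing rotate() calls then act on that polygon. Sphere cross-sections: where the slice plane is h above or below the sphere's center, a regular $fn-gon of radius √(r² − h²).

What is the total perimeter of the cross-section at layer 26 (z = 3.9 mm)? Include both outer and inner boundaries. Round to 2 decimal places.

At z = 3.9 mm: the r=5.5 sphere contributes a regular 6-gon of circumradius √(5.5²−1.6²) = 5.262 (perimeter = 2·6·5.262·sin(180°/6) = 31.57 mm); the r=6.5 sphere at (-1, 3) contributes a regular 6-gon of circumradius √(6.5²−3.6²) = 5.412 (perimeter = 2·6·5.412·sin(180°/6) = 32.47 mm); Merging all regions: the regions partially overlap (shared area 43.71 mm²), so the edge portions inside another operand are dropped and the merged outline is re-measured after clipping — boundary = 38.95 mm; the cylinder at (8.5, 0.5) is absent (z outside [4, 18]); After the difference (first − rest): none of the subtracted shapes is present at this height, so the result so far is unchanged — boundary = 38.95 mm. Overall, the cross-section is a single solid region. Total boundary length (outer) = 38.95 mm.

38.95 mm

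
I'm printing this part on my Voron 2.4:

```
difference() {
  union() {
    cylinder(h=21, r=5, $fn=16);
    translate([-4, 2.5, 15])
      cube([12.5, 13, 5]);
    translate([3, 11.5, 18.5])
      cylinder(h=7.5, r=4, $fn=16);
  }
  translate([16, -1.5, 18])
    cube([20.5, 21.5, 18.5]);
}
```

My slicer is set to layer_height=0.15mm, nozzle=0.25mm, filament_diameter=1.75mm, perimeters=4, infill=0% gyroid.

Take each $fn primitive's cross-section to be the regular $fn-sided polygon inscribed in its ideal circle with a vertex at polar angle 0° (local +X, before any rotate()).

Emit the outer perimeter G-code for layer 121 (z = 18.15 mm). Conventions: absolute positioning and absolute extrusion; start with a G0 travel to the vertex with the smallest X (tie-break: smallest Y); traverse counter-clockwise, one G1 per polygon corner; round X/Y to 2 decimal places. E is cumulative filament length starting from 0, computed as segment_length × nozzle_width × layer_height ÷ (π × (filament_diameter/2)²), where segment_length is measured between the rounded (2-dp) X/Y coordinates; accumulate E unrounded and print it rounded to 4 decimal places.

G0 X-5.00 Y0.00 Z18.15
G1 X-4.62 Y-1.91 E0.0304
G1 X-3.54 Y-3.54 E0.0608
G1 X-1.91 Y-4.62 E0.0913
G1 X0.00 Y-5.00 E0.1217
G1 X1.91 Y-4.62 E0.1521
G1 X3.54 Y-3.54 E0.1825
G1 X4.62 Y-1.91 E0.2130
G1 X5.00 Y0.00 E0.2434
G1 X4.62 Y1.91 E0.2737
G1 X4.23 Y2.50 E0.2848
G1 X8.50 Y2.50 E0.3513
G1 X8.50 Y15.50 E0.5540
G1 X-4.00 Y15.50 E0.7489
G1 X-4.00 Y2.84 E0.9463
G1 X-4.62 Y1.91 E0.9637
G1 X-5.00 Y0.00 E0.9941

At z = 18.15 mm: the cylinder: section is a regular 16-gon, circumradius r=5; the 12.5×13 cube at (-4, 2.5) contributes its full rectangle; the cylinder at (3, 11.5) is absent (z outside [18.5, 26]); Combining (union): the regions partially overlap (shared area 14.63 mm²), so overlapping operands fuse into one piece — 1 connected region; the 20.5×21.5 cube at (16, -1.5) contributes its full rectangle; After the difference (first − rest): starting from the result so far, the 20.5×21.5 cube at (16, -1.5) misses the remaining region (no effect) — 1 connected region. The outline is a single polygon with 16 vertices. Extrusion per mm of travel: 0.25 × 0.15 / (π × 0.875²) = 0.015591. Accumulating E over each segment gives final E = 0.9941.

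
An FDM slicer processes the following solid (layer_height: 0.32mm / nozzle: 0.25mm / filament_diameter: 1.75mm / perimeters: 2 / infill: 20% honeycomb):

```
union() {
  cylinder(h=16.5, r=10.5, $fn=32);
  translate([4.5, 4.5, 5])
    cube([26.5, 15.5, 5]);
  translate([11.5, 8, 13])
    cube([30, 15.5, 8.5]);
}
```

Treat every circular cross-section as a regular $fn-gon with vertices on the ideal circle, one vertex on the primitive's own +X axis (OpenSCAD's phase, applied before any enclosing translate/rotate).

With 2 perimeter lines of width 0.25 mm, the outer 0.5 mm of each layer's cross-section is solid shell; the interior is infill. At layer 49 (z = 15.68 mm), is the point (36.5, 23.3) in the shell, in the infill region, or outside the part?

At z = 15.68 mm: the r=10.5 cylinder gives a regular 32-gon of circumradius 10.5 (constant along its height); the cube at (4.5, 4.5) is not intersected at this z (z outside [5, 10]); the cube at (11.5, 8) (footprint 30×15.5) is included at this height; Combining (union): the 2 present regions are separate (no shared area or edge), so areas and boundary lengths simply add and each stays a separate island — 2 connected regions. Overall, the cross-section has 2 separate islands. The nearest boundary edge runs (11.50, 23.50)→(41.50, 23.50); distance from the point to it = 0.20 mm. (Shell/infill is judged within the island containing the point — the largest one.) The point is inside the cross-section, 0.20 mm from the nearest boundary — within the 0.5 mm shell band (2 × 0.25).

shell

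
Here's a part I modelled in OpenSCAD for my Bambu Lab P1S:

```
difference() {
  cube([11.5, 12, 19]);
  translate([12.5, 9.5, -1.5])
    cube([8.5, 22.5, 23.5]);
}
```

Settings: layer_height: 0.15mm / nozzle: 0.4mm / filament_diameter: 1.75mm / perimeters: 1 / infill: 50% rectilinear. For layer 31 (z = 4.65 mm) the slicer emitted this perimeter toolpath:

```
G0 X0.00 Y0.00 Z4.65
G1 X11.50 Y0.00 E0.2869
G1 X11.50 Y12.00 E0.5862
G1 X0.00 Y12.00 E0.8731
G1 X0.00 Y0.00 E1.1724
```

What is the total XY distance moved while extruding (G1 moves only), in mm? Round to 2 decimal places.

47.00 mm

Sum the Euclidean lengths of each G1 segment: total = 47.00 mm.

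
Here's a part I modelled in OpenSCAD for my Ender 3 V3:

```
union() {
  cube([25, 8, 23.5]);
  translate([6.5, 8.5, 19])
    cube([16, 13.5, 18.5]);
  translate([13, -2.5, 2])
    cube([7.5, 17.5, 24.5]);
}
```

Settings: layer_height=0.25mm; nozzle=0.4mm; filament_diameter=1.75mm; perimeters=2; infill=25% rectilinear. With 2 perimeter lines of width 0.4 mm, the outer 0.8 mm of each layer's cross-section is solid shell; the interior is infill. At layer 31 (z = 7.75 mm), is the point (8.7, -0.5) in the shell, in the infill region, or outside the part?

outside

At z = 7.75 mm: the cube (footprint 25×8) is included at this height; the cube at (6.5, 8.5) is absent (z outside [19, 37.5]); the 7.5×17.5 cube at (13, -2.5) contributes its full rectangle; Merging all regions: the regions partially overlap (shared area 60.00 mm²), so overlapping operands fuse into one piece — 1 connected region. Overall, the cross-section is a single solid region. The nearest boundary edge runs (13.00, 0.00)→(0.00, 0.00); distance from the point to it = 0.50 mm. The point is not inside any of the regions above, so it lies outside the cross-section (0.50 mm from the nearest boundary).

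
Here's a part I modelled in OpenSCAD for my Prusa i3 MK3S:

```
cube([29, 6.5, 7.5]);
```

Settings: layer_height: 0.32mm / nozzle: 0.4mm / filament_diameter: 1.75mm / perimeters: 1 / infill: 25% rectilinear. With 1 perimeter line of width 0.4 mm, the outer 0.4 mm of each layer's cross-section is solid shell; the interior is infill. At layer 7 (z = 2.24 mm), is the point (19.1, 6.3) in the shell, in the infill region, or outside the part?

At z = 2.24 mm: the cube is present — its section is the full 29×6.5 rectangle. Overall, the cross-section is a single solid region. The nearest boundary edge runs (29.00, 6.50)→(0.00, 6.50); distance from the point to it = 0.20 mm. The point is inside the cross-section, 0.20 mm from the nearest boundary — within the 0.4 mm shell band (1 × 0.4).

shell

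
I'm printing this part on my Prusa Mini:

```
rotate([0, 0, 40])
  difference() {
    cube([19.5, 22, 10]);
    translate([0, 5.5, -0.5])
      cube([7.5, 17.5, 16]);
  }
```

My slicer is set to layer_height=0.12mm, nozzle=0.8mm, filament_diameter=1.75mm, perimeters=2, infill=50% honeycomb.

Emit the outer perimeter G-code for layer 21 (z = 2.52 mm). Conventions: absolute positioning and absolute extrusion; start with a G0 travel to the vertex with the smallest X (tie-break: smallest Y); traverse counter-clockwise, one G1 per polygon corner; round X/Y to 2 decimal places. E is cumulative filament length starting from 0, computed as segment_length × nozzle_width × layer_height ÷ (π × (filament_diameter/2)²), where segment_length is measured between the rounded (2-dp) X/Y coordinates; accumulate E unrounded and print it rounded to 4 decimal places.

At z = 2.52 mm: the 19.5×22 cube contributes its full rectangle; the cube at (0, 5.5) (footprint 7.5×17.5) is included at this height; Taking the first minus the rest: starting from the 19.5×22 cube, the 7.5×17.5 cube at (0, 5.5) partially overlaps it — only the 123.75 mm² overlap (of its 131.25 mm²) is removed, clipping the outline — 1 connected region; (whole slice rotated 40° about Z — lengths, areas and connectivity unchanged). The outline is a single polygon with 6 vertices. Extrusion per mm of travel: 0.8 × 0.12 / (π × 0.875²) = 0.039912. Accumulating E over each segment gives final E = 3.3135.

G0 X-8.40 Y21.67 Z2.52
G1 X2.21 Y9.03 E0.6587
G1 X-3.54 Y4.21 E0.9581
G1 X0.00 Y0.00 E1.1777
G1 X14.94 Y12.53 E1.9559
G1 X0.80 Y29.39 E2.8341
G1 X-8.40 Y21.67 E3.3135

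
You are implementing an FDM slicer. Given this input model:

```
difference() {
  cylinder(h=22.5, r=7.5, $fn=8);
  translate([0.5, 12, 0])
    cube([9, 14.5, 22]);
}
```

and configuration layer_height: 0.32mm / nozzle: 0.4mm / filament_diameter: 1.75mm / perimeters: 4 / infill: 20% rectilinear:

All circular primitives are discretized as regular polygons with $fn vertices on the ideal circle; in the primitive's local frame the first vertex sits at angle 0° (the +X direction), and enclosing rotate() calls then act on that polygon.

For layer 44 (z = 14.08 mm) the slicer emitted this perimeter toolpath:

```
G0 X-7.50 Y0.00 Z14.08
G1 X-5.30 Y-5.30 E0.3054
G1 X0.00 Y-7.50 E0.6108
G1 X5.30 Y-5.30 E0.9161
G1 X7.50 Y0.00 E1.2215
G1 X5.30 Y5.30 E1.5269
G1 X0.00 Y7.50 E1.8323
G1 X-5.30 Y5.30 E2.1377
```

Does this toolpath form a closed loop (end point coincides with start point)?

no

Start point (G0): (-7.50, 0.00). End point (last G1): the path does not return to the start — open.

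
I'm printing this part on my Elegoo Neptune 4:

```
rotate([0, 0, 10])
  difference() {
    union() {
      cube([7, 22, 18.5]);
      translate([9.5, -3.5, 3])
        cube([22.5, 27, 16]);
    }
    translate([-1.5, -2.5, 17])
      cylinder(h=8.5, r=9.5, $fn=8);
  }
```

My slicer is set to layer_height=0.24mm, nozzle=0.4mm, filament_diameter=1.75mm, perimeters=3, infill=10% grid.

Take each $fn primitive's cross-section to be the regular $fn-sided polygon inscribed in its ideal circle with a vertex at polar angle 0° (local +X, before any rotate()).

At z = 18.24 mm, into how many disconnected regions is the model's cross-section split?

At z = 18.24 mm: the cube is present — its section is the full 7×22 rectangle; the cube at (9.5, -3.5) is present — its section is the full 22.5×27 rectangle; Merging all regions: the 2 present regions are separate (no shared area or edge), so areas and boundary lengths simply add and each stays a separate island — 2 connected regions; the cylinder at (-1.5, -2.5): section is a regular 8-gon, circumradius r=9.5; After the difference (first − rest): starting from the result so far, the r=9.5 cylinder at (-1.5, -2.5) partially overlaps it — only the 31.33 mm² overlap (of its 255.27 mm²) is removed, clipping the outline — 2 connected regions; (whole slice rotated 10° about Z — lengths, areas and connectivity unchanged). The result has 2 disconnected regions.

2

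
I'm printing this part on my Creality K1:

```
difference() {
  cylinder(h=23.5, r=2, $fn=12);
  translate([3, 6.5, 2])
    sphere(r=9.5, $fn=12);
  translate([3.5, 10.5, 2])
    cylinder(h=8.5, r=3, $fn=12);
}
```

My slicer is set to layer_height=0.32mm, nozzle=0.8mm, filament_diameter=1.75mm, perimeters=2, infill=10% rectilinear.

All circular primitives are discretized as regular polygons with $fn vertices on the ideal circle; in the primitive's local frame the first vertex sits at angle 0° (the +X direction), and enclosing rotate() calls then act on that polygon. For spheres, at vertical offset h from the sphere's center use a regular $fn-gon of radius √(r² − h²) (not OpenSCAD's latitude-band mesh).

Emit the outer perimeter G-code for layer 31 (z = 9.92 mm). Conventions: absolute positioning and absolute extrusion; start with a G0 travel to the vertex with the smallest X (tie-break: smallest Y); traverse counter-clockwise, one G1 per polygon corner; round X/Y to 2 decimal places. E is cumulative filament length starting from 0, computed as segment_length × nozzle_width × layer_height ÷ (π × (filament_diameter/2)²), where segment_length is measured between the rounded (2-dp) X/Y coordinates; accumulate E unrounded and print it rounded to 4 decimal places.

G0 X-2.00 Y0.00 Z9.92
G1 X-1.73 Y-1.00 E0.1102
G1 X-1.00 Y-1.73 E0.2201
G1 X0.00 Y-2.00 E0.3304
G1 X1.00 Y-1.73 E0.4406
G1 X1.73 Y-1.00 E0.5505
G1 X2.00 Y0.00 E0.6607
G1 X1.73 Y1.00 E0.7710
G1 X1.00 Y1.73 E0.8809
G1 X0.00 Y2.00 E0.9911
G1 X-1.00 Y1.73 E1.1013
G1 X-1.73 Y1.00 E1.2112
G1 X-2.00 Y0.00 E1.3215

At z = 9.92 mm: the cylinder: section is a regular 12-gon, circumradius r=2; the r=9.5 sphere at (3, 6.5) slices to a regular 12-gon of circumradius 5.246 (√(r²−h²) with h=7.92 from center); the r=3 cylinder at (3.5, 10.5) contributes a regular 12-gon of circumradius 3; Subtracting the remaining from the first: starting from the r=2 cylinder, the r=9.5 sphere at (3, 6.5) misses the remaining region (no effect); the r=3 cylinder at (3.5, 10.5) misses the remaining region (no effect) — 1 connected region. The outline is a single polygon with 12 vertices. Extrusion per mm of travel: 0.8 × 0.32 / (π × 0.875²) = 0.106432. Accumulating E over each segment gives final E = 1.3215.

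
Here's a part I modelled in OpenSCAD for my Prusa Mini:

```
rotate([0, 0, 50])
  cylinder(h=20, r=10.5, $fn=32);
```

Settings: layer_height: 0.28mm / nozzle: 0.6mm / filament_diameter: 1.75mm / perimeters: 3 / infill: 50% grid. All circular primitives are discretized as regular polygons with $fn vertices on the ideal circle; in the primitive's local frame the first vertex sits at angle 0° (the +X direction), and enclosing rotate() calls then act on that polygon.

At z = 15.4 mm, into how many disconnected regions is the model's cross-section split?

At z = 15.4 mm: the r=10.5 cylinder contributes a regular 32-gon of circumradius 10.5; (rotated 50° about Z; rotation is an isometry so areas/perimeters/island counts are preserved). The result has 1 disconnected region.

1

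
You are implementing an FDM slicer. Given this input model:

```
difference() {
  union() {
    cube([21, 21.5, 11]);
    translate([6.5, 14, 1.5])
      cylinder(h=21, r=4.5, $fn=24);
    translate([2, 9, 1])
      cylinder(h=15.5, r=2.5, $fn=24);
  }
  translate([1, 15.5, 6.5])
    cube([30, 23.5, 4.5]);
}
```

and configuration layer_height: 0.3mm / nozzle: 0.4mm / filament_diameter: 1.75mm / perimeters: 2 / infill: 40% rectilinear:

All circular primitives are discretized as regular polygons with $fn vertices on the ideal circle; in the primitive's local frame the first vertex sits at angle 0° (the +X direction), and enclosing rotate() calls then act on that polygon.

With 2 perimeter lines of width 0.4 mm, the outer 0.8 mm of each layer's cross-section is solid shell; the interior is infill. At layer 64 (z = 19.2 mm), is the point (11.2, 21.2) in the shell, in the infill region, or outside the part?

outside

At z = 19.2 mm: the cube is not intersected at this z (z outside [0, 11]); the r=4.5 cylinder at (6.5, 14) gives a regular 24-gon of circumradius 4.5 (constant along its height); the cylinder at (2, 9) is absent (z outside [1, 16.5]); Merging all regions: only the r=4.5 cylinder at (6.5, 14) is present, so the union is just that shape — 1 connected region; the cube at (1, 15.5) does not reach this height (z outside [6.5, 11]); After the difference (first − rest): none of the subtracted shapes is present at this height, so the result so far is unchanged — 1 connected region. Overall, the cross-section is a single solid region. The nearest boundary edge runs (9.68, 17.18)→(8.75, 17.90); distance from the point to it = 4.11 mm. The point is not inside any of the regions above, so it lies outside the cross-section (4.11 mm from the nearest boundary).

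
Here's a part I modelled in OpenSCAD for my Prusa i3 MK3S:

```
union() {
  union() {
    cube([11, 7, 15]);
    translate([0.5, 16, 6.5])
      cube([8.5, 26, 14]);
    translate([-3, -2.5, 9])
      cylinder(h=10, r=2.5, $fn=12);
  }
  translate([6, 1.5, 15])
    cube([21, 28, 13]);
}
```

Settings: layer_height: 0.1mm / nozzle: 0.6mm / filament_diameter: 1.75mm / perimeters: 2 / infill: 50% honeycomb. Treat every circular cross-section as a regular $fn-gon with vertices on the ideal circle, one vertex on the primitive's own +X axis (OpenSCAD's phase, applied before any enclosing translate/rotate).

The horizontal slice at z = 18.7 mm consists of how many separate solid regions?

At z = 18.7 mm: the cube is absent (z outside [0, 15]); the cube at (0.5, 16) (footprint 8.5×26) is included at this height; the r=2.5 cylinder at (-3, -2.5) contributes a regular 12-gon of circumradius 2.5; Taking the union: the 2 present regions are separate (no shared area or edge), so areas and boundary lengths simply add and each stays a separate island — 2 connected regions; the cube at (6, 1.5) (footprint 21×28) is included at this height; Merging all regions: the regions partially overlap (shared area 40.50 mm²), so overlapping operands fuse into one piece — 2 connected regions. The result has 2 disconnected regions.

2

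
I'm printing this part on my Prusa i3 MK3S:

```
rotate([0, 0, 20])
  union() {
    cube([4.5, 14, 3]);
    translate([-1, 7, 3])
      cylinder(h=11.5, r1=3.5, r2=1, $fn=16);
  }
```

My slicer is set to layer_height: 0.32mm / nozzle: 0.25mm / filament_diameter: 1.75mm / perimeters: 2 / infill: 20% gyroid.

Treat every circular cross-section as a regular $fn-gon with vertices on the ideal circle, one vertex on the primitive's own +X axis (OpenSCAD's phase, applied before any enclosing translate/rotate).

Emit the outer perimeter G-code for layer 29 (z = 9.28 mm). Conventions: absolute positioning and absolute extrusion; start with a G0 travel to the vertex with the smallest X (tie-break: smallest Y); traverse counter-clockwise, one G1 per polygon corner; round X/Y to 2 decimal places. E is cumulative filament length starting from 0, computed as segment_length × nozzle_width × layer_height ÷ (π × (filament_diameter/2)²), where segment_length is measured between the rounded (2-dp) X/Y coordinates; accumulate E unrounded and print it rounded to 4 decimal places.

At z = 9.28 mm: the cube does not reach this height (z outside [0, 3]); the cone at (-1, 7) (r1=3.5→r2=1) has section circumradius 2.135 here — a regular 16-gon; Combining (union): only the cone at (-1, 7) is present, so the union is just that shape — 1 connected region; (whole slice rotated 20° about Z — lengths, areas and connectivity unchanged). The outline is a single polygon with 16 vertices. Extrusion per mm of travel: 0.25 × 0.32 / (π × 0.875²) = 0.033260. Accumulating E over each segment gives final E = 0.4435.

G0 X-5.47 Y6.33 Z9.28
G1 X-5.34 Y5.51 E0.0276
G1 X-4.91 Y4.79 E0.0555
G1 X-4.24 Y4.30 E0.0831
G1 X-3.43 Y4.10 E0.1109
G1 X-2.60 Y4.23 E0.1388
G1 X-1.89 Y4.66 E0.1664
G1 X-1.40 Y5.33 E0.1940
G1 X-1.20 Y6.14 E0.2218
G1 X-1.33 Y6.97 E0.2497
G1 X-1.76 Y7.68 E0.2773
G1 X-2.43 Y8.17 E0.3049
G1 X-3.24 Y8.37 E0.3327
G1 X-4.06 Y8.24 E0.3603
G1 X-4.78 Y7.81 E0.3882
G1 X-5.27 Y7.14 E0.4158
G1 X-5.47 Y6.33 E0.4435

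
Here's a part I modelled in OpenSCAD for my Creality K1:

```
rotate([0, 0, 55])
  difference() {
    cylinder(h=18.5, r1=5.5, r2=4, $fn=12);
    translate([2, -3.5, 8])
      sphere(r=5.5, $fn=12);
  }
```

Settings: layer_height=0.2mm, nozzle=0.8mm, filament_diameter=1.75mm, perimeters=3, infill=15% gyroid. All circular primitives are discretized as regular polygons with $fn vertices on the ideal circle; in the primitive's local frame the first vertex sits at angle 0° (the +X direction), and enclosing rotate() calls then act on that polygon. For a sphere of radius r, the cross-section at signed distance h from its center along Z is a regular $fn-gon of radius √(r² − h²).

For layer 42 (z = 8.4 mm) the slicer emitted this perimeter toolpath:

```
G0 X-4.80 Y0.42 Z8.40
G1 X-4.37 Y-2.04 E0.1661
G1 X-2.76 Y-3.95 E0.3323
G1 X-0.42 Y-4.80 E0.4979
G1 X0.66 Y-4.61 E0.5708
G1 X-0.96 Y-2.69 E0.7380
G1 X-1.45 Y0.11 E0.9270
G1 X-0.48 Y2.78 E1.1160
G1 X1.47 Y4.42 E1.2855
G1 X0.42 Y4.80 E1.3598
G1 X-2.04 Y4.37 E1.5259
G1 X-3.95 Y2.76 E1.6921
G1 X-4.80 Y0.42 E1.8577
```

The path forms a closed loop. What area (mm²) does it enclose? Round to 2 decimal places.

29.80 mm²

Apply the shoelace formula to the sequence of (X, Y) vertices; enclosed area = 29.80 mm².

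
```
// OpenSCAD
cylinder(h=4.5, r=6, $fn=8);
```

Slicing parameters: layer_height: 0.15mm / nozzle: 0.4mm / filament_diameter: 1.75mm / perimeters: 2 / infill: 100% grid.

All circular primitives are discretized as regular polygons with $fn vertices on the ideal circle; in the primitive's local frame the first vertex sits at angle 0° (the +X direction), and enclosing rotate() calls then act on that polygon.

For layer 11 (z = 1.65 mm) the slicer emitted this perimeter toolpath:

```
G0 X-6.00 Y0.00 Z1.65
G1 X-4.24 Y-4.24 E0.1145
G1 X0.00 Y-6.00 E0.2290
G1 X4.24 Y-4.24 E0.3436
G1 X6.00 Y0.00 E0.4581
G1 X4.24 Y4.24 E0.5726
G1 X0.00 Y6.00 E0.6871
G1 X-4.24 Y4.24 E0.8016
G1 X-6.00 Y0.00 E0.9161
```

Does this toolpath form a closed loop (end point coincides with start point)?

Start point (G0): (-6.00, 0.00). End point (last G1): the path returns to the start — closed.

yes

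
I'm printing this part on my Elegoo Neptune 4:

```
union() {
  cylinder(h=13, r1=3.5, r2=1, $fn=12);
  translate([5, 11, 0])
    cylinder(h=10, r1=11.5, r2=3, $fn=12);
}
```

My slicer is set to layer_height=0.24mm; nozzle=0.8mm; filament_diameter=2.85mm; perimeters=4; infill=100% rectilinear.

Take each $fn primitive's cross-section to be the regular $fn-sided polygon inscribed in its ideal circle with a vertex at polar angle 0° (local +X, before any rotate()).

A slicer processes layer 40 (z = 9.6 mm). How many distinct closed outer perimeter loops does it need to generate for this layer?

At z = 9.6 mm: the cone: at t=0.738 of its height the radius interpolates to r₁+(r₂−r₁)t = 1.654, giving a regular 12-gon of that circumradius; the cone at (5, 11) (r1=11.5→r2=3) has section circumradius 3.340 here — a regular 12-gon; Merging all regions: the 2 present regions are separate (no shared area or edge), so areas and boundary lengths simply add and each stays a separate island — 2 connected regions. The result has 2 disconnected regions.

2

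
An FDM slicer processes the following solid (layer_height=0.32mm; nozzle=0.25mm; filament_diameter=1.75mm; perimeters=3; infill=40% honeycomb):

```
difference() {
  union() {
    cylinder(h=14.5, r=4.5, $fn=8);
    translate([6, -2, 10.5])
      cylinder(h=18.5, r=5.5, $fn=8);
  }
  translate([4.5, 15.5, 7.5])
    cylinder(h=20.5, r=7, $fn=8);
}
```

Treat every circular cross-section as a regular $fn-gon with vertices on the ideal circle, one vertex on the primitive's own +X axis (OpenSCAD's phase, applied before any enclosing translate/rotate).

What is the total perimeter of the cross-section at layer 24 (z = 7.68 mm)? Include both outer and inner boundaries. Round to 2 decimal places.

27.55 mm

At z = 7.68 mm: the r=4.5 cylinder gives a regular 8-gon of circumradius 4.5 (constant along its height) (perimeter = 2·8·4.500·sin(180°/8) = 27.55 mm); the cylinder at (6, -2) does not reach this height (z outside [10.5, 29]); Taking the union: only the r=4.5 cylinder is present, so the union is just that shape — boundary = 27.55 mm; the r=7 cylinder at (4.5, 15.5) contributes a regular 8-gon of circumradius 7 (perimeter = 2·8·7.000·sin(180°/8) = 42.86 mm); After the difference (first − rest): starting from the result so far, the r=7 cylinder at (4.5, 15.5) misses the remaining region (no effect) — boundary = 27.55 mm. Overall, the cross-section is a single solid region. Total boundary length (outer) = 27.55 mm.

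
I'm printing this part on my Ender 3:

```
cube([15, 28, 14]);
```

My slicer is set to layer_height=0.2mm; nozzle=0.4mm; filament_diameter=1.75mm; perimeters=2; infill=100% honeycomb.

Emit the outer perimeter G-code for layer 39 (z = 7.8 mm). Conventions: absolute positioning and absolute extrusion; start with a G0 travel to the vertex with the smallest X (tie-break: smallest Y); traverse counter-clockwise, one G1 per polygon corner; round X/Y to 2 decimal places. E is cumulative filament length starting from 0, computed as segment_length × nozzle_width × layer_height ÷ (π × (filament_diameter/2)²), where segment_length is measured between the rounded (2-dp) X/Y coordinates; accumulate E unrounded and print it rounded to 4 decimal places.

At z = 7.8 mm: the cube is present — its section is the full 15×28 rectangle. The outline is a single polygon with 4 vertices. Extrusion per mm of travel: 0.4 × 0.2 / (π × 0.875²) = 0.033260. Accumulating E over each segment gives final E = 2.8604.

G0 X0.00 Y0.00 Z7.80
G1 X15.00 Y0.00 E0.4989
G1 X15.00 Y28.00 E1.4302
G1 X0.00 Y28.00 E1.9291
G1 X0.00 Y0.00 E2.8604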